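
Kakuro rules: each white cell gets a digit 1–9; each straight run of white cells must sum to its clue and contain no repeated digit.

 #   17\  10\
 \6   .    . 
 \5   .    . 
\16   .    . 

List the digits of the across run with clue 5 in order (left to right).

16 in 2 cells must be {7,9}.
The 16 across and the 10 down share only 7, so R3C2 = 7.
R3C1 = 16 − 7 = 9 completes the 16 across.
Nothing is forced directly, so branch on R1C2, whose candidates are 1 or 2. If R1C2 = 2: then R1C1 would have to be in {4} for the 6 across but in {1,2,3,5,6,7} for the 17 down — contradiction. So R1C2 = 1.
R1C1 = 6 − 1 = 5 completes the 6 across.
R2C1 = 17 − 14 = 3 completes the 17 down.
R2C2 = 5 − 3 = 2 completes the 5 across.

3 2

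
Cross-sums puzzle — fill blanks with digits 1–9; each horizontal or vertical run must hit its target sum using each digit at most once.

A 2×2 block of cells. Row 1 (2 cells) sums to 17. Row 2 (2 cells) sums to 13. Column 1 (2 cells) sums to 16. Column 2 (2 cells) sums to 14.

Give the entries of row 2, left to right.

7 6

17 in 2 cells must be {8,9}; 16 in 2 cells must be {7,9}.
The 17 across and the 16 down share only 9, so (1,1) = 9.
(1,2) = 17 − 9 = 8 completes the 17 across.
(2,1) = 16 − 9 = 7 completes the 16 down.
(2,2) = 13 − 7 = 6 completes the 13 across.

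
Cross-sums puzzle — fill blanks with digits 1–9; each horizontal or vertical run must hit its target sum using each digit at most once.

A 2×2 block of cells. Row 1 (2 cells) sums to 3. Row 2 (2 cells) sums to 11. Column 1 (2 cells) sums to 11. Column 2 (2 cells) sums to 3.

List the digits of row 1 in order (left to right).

2 1

3 in 2 cells must be {1,2}.
The 3 across and the 11 down share only 2, so (1,1) = 2.
(1,2) = 3 − 2 = 1 completes the 3 across.
(2,1) = 11 − 2 = 9 completes the 11 down.
(2,2) = 11 − 9 = 2 completes the 11 across.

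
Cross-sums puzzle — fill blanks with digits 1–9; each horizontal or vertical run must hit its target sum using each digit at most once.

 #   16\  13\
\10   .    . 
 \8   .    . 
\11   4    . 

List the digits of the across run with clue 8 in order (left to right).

3 5

R3C2 = 11 − 4 = 7 completes the 11 across.
No cell is forced outright now. R1C1 can only be 3 or 7 or 9 (the digits allowed by both its 10 across and its 16 down). If R1C1 = 3: then R1C2 would have to be in {7} for the 10 across but in {1,2,4,5} for the 13 down — contradiction. If R1C1 = 7: then R1C2 would have to be in {3} for the 10 across but in {1,2,4,5} for the 13 down — contradiction. So R1C1 = 9.
R1C2 = 10 − 9 = 1 completes the 10 across.
R2C1 = 16 − 13 = 3 completes the 16 down.
R2C2 = 8 − 3 = 5 completes the 8 across.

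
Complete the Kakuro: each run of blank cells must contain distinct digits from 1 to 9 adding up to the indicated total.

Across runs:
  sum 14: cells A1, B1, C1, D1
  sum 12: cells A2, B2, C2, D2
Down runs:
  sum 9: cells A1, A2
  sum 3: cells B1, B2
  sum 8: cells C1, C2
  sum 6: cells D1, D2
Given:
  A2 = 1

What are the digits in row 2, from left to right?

3 in 2 cells must be {1,2}.
A1 = 9 − 1 = 8 completes the 9 down.
Given what's placed, B2 must be 2 to fit the 12 across and 3 down.
B1 = 3 − 2 = 1 completes the 3 down.
D1 = 2: the only remaining digit allowed by both the 14 across and the 6 down.
D2 = 6 − 2 = 4 completes the 6 down.
C1 = 14 − 11 = 3 completes the 14 across.
C2 = 12 − 7 = 5 completes the 12 across.

1, 2, 5, 4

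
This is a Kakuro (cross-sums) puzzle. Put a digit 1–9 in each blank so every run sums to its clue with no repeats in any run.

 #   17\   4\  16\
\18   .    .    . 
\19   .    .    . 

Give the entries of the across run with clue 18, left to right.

8 1 9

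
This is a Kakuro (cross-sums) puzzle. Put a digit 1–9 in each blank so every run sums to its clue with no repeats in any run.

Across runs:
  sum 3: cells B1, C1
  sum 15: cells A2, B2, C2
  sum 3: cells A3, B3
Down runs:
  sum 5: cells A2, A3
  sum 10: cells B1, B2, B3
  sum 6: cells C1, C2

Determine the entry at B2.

7

3 in 2 cells must be {1,2}.
Nothing is forced directly, so branch on B1, whose candidates are 1 or 2. If B1 = 1: that forces C1 = 2, C2 = 4, B3 = 2, after which B2 would have to be in {2,3,5,6,8,9} for the 15 across but in {7} for the 10 down — contradiction. So B1 = 2.
C1 = 3 − 2 = 1 completes the 3 across.
C2 = 6 − 1 = 5 completes the 6 down.
B3 = 1: the only remaining digit allowed by both the 3 across and the 10 down.
B2 = 10 − 3 = 7 completes the 10 down.
A3 = 3 − 1 = 2 completes the 3 across.
A2 = 15 − 12 = 3 completes the 15 across.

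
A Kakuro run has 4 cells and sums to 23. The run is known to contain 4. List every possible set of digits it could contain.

{2,4,8,9}; {3,4,7,9}; {4,5,6,8}

4 distinct digits from 1–9 sum between 10 and 30.
Keeping only sets containing 4.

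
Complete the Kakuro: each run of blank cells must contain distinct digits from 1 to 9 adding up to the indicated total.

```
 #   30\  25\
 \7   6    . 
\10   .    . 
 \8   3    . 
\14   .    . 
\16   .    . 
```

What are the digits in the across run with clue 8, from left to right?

3 5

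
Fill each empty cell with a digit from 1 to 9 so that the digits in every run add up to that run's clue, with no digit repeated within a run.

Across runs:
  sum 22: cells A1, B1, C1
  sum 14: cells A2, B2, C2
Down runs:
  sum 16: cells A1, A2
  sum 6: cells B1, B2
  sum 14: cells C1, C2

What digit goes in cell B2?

16 in 2 cells must be {7,9}.
The 22 across and the 6 down share only 5, so B1 = 5.
B2 = 6 − 5 = 1 completes the 6 down.
Given what's placed, A1 must be 9 to fit the 22 across and 16 down.
C1 = 22 − 14 = 8 completes the 22 across.
A2 = 16 − 9 = 7 completes the 16 down.
C2 = 14 − 8 = 6 completes the 14 across.

1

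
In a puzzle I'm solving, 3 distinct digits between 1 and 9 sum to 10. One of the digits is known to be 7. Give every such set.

3 distinct digits from 1–9 sum between 6 and 24.
Keeping only sets containing 7.
Only one set works: {1,2,7}.

{1,2,7}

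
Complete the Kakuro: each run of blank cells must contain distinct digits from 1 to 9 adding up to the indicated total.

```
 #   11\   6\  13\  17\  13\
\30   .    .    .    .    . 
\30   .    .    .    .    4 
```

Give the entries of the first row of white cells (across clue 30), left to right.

3 4 6 8 9

17 in 2 cells must be {8,9}.
R1C5 = 13 − 4 = 9 completes the 13 down.
Given what's placed, R1C4 must be 8 to fit the 30 across and 17 down.
R2C4 = 17 − 8 = 9 completes the 17 down.
R2C2 = 2: the only remaining digit allowed by both the 30 across and the 6 down.
R1C2 = 6 − 2 = 4 completes the 6 down.
Nothing is forced directly, so branch on R2C1, whose candidates are 7 or 8. If R2C1 = 7: then R1C1 would have to be in {2,3,6,7} for the 30 across but in {4} for the 11 down — contradiction. So R2C1 = 8.
R1C1 = 11 − 8 = 3 completes the 11 down.
R1C3 = 30 − 24 = 6 completes the 30 across.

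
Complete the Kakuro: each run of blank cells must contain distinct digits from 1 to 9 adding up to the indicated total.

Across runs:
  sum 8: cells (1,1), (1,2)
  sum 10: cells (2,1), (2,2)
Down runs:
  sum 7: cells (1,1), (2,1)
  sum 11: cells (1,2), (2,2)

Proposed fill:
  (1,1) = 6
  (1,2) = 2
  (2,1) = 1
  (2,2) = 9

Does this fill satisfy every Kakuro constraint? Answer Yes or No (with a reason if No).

Yes

Across: 6+2=8; 1+9=10. Down: 6+1=7; 2+9=11. No digit repeats within any run.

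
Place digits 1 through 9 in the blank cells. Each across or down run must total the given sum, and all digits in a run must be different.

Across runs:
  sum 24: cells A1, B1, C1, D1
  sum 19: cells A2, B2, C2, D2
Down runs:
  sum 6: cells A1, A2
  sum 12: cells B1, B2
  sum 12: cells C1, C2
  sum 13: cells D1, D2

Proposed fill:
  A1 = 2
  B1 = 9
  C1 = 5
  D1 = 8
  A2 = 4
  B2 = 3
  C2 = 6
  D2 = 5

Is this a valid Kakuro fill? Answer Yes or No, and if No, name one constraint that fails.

No — the across run A2–D2 sums to 18, not 19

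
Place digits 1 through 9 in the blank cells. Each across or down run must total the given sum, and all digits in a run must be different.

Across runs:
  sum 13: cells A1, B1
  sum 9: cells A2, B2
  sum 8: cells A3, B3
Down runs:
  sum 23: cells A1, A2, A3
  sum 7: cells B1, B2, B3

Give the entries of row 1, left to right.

23 in 3 cells must be {6,8,9}; 7 in 3 cells must be {1,2,4}.
The 13 across and the 7 down share only 4, so B1 = 4.
The 8 across and the 23 down share only 6, so A3 = 6.
B3 = 8 − 6 = 2 completes the 8 across.
A1 = 13 − 4 = 9 completes the 13 across.
A2 = 23 − 15 = 8 completes the 23 down.
B2 = 9 − 8 = 1 completes the 9 across.

9, 4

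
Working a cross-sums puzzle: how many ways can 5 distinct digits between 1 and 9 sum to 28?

5 distinct digits from 1–9 sum between 15 and 35.

9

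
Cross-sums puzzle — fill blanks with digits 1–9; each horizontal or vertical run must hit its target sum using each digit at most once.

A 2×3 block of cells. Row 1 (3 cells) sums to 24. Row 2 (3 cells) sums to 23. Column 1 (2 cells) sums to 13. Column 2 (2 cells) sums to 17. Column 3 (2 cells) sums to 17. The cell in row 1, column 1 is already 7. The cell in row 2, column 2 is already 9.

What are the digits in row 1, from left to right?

24 in 3 cells must be {7,8,9}; 23 in 3 cells must be {6,8,9}; 17 in 2 cells must be {8,9}.
(1,2) = 17 − 9 = 8 completes the 17 down.
(1,3) = 24 − 15 = 9 completes the 24 across.
(2,1) = 13 − 7 = 6 completes the 13 down.
(2,3) = 23 − 15 = 8 completes the 23 across.

7 8 9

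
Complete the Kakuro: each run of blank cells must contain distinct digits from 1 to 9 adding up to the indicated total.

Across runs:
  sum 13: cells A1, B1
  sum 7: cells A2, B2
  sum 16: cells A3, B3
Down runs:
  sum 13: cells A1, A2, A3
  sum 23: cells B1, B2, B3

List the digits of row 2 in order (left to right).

16 in 2 cells must be {7,9}; 23 in 3 cells must be {6,8,9}.
The 7 across and the 23 down share only 6, so B2 = 6.
Given what's placed, B3 must be 9 to fit the 16 across and 23 down.
B1 = 23 − 15 = 8 completes the 23 down.
A2 = 7 − 6 = 1 completes the 7 across.
A3 = 16 − 9 = 7 completes the 16 across.
A1 = 13 − 8 = 5 completes the 13 across.

1, 6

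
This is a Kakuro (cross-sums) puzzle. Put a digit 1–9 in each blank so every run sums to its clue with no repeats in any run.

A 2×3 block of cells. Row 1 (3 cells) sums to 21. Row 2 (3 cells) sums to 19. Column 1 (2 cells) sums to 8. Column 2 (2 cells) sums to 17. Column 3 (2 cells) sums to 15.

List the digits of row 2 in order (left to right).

2 9 8

17 in 2 cells must be {8,9}.
Nothing is forced directly, so branch on (1,1), whose candidates are 5 or 6 or 7. If (1,1) = 5: that forces (1,2) = 9, (1,3) = 7, (2,1) = 3, after which (2,2) would have to be in {7,9} for the 19 across but in {8} for the 17 down — contradiction. If (1,1) = 7: then (2,1) would have to be in {2,3,4,5,6,7,8,9} for the 19 across but in {1} for the 8 down — contradiction. So (1,1) = 6.
Given what's placed, (1,2) must be 8 to fit the 21 across and 17 down.
(1,3) = 21 − 14 = 7 completes the 21 across.
(2,1) = 8 − 6 = 2 completes the 8 down.
(2,2) = 17 − 8 = 9 completes the 17 down.
(2,3) = 19 − 11 = 8 completes the 19 across.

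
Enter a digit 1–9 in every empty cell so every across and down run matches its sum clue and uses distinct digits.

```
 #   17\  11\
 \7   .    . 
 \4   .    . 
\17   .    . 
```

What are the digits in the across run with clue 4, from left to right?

4 in 2 cells must be {1,3}; 17 in 2 cells must be {8,9}.
The 17 across and the 11 down share only 8, so R3C2 = 8.
Given what's placed, R2C2 must be 1 to fit the 4 across and 11 down.
R3C1 = 17 − 8 = 9 completes the 17 across.
R1C2 = 11 − 9 = 2 completes the 11 down.
R2C1 = 4 − 1 = 3 completes the 4 across.
R1C1 = 7 − 2 = 5 completes the 7 across.

3 1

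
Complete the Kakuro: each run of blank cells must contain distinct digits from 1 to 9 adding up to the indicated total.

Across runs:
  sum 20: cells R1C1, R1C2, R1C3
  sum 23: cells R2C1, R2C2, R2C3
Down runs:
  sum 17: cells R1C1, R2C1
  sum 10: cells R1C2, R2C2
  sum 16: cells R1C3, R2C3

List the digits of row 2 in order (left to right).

8, 6, 9

23 in 3 cells must be {6,8,9}; 17 in 2 cells must be {8,9}; 16 in 2 cells must be {7,9}.
The 23 across and the 16 down share only 9, so R2C3 = 9.
R1C3 = 16 − 9 = 7 completes the 16 down.
Given what's placed, R2C1 must be 8 to fit the 23 across and 17 down.
R2C2 = 23 − 17 = 6 completes the 23 across.
R1C1 = 17 − 8 = 9 completes the 17 down.
R1C2 = 20 − 16 = 4 completes the 20 across.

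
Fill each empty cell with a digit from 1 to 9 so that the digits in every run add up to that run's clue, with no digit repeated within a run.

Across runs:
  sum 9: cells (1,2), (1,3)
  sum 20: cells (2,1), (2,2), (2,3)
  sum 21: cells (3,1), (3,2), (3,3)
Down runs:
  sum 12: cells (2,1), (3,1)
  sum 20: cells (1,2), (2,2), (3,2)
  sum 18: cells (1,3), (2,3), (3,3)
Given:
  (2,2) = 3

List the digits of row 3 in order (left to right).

4, 9, 8

Given what's placed, (1,2) must be 8 to fit the 9 across and 20 down.
(1,3) = 9 − 8 = 1 completes the 9 across.
(3,2) = 20 − 11 = 9 completes the 20 down.
Given what's placed, (3,3) must be 8 to fit the 21 across and 18 down.
(2,3) = 18 − 9 = 9 completes the 18 down.
(3,1) = 21 − 17 = 4 completes the 21 across.
(2,1) = 20 − 12 = 8 completes the 20 across.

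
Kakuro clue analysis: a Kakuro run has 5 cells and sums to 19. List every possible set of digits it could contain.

{1,2,3,4,9}; {1,2,3,5,8}; {1,2,3,6,7}; {1,2,4,5,7}; {1,3,4,5,6}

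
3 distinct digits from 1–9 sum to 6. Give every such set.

{1,2,3}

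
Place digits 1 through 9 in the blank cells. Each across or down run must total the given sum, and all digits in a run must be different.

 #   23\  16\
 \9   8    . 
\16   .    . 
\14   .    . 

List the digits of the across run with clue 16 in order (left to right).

16 in 2 cells must be {7,9}; 23 in 3 cells must be {6,8,9}.
R1C2 = 9 − 8 = 1 completes the 9 across.
R2C1 = 9: the only remaining digit allowed by both the 16 across and the 23 down.
R2C2 = 16 − 9 = 7 completes the 16 across.
R3C1 = 23 − 17 = 6 completes the 23 down.
R3C2 = 14 − 6 = 8 completes the 14 across.

9 7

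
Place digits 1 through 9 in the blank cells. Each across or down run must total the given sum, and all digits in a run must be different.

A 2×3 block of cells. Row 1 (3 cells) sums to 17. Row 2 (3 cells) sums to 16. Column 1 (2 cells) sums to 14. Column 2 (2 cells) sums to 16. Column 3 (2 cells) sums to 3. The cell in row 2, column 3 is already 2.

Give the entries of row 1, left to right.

16 in 2 cells must be {7,9}; 3 in 2 cells must be {1,2}.
(1,3) = 3 − 2 = 1 completes the 3 down.
(2,2) = 9: the only remaining digit allowed by both the 16 across and the 16 down.
Given what's placed, (1,1) must be 9 to fit the 17 across and 14 down.
(1,2) = 17 − 10 = 7 completes the 17 across.
(2,1) = 16 − 11 = 5 completes the 16 across.

9 7 1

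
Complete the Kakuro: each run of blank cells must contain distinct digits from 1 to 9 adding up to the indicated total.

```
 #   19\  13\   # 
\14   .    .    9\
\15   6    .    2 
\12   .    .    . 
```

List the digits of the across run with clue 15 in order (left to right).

R2C2 = 15 − 8 = 7 completes the 15 across.
R3C3 = 9 − 2 = 7 completes the 9 down.
R1C2 = 5: the only remaining digit allowed by both the 14 across and the 13 down.
Given what's placed, R3C1 must be 4 to fit the 12 across and 19 down.
R3C2 = 12 − 11 = 1 completes the 12 across.
R1C1 = 14 − 5 = 9 completes the 14 across.

6 7 2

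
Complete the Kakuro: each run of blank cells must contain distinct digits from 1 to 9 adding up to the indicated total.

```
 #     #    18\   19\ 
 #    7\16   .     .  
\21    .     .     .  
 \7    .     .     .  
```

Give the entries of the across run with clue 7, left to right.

1, 2, 4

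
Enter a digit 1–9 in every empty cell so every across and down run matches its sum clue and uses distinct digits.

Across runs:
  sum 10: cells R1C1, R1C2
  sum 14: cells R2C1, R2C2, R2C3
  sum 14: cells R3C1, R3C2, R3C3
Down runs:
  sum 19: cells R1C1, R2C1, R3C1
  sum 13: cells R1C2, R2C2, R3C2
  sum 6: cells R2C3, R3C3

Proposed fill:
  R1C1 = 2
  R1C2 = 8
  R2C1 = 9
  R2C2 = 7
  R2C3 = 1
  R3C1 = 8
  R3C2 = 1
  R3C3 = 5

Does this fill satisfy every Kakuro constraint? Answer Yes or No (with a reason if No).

No — the down run R1C2–R3C2 sums to 16, not 13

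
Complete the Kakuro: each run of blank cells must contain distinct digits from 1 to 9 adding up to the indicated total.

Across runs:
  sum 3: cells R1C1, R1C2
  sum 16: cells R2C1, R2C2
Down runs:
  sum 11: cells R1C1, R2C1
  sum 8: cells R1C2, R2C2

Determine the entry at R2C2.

3 in 2 cells must be {1,2}; 16 in 2 cells must be {7,9}.
The 3 across and the 11 down share only 2, so R1C1 = 2.
R1C2 = 3 − 2 = 1 completes the 3 across.
R2C1 = 11 − 2 = 9 completes the 11 down.
R2C2 = 16 − 9 = 7 completes the 16 across.

7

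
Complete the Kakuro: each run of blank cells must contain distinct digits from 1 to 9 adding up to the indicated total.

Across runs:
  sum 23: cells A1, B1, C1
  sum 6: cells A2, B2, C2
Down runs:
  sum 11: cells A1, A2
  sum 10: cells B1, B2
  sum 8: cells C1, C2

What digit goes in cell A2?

3

23 in 3 cells must be {6,8,9}; 6 in 3 cells must be {1,2,3}.
The 23 across and the 8 down share only 6, so C1 = 6.
C2 = 8 − 6 = 2 completes the 8 down.
Given what's placed, A2 must be 3 to fit the 6 across and 11 down.
B2 = 6 − 5 = 1 completes the 6 across.
A1 = 11 − 3 = 8 completes the 11 down.
B1 = 23 − 14 = 9 completes the 23 across.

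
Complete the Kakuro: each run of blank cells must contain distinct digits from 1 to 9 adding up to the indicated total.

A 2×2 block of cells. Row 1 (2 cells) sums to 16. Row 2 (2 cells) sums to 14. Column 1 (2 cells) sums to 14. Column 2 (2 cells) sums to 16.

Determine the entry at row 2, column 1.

16 in 2 cells must be {7,9}.
The 16 across and the 14 down share only 9, so (1,1) = 9.
(1,2) = 16 − 9 = 7 completes the 16 across.
(2,1) = 14 − 9 = 5 completes the 14 down.
(2,2) = 14 − 5 = 9 completes the 14 across.

5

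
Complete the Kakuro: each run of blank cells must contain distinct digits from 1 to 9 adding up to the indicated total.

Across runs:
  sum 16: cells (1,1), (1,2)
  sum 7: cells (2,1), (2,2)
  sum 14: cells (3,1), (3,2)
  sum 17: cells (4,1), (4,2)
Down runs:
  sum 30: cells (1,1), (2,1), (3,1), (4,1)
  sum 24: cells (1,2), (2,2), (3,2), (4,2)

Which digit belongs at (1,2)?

9

16 in 2 cells must be {7,9}; 17 in 2 cells must be {8,9}; 30 in 4 cells must be {6,7,8,9}.
Only 6 fits (2,1) under both its across sum 7 and down sum 30.
(2,2) = 7 − 6 = 1 completes the 7 across.
Given what's placed, (1,2) must be 9 to fit the 16 across and 24 down.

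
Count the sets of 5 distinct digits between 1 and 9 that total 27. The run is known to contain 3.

5

5 distinct digits from 1–9 sum between 15 and 35.
Keeping only sets containing 3.
Enumerating: {1,3,6,8,9}, {2,3,5,8,9}, {2,3,6,7,9}, {3,4,5,6,9}, {3,4,5,7,8}.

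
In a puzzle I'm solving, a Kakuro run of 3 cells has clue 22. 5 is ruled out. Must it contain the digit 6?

Yes

The only way to make 22 from 3 distinct digits under that restriction is {6,7,9}, which contains 6.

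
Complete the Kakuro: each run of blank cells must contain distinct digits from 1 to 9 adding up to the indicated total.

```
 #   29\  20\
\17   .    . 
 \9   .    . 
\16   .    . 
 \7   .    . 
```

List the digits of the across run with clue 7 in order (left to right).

17 in 2 cells must be {8,9}; 16 in 2 cells must be {7,9}; 29 in 4 cells must be {5,7,8,9}.
Only 5 fits R4C1 under both its across sum 7 and down sum 29.
R4C2 = 7 − 5 = 2 completes the 7 across.

5, 2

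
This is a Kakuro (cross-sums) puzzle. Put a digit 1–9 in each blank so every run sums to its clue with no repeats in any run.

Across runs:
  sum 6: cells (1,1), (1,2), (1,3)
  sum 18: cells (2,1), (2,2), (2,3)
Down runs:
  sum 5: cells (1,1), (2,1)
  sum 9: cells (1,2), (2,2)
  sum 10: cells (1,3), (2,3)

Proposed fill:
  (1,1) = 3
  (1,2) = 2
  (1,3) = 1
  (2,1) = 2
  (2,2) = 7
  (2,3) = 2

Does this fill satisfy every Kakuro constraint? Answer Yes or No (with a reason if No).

No — the down run (1,3)–(2,3) sums to 3, not 10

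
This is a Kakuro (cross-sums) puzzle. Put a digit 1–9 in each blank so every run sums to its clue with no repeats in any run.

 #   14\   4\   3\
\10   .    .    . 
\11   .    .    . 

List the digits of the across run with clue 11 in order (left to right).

4 in 2 cells must be {1,3}; 3 in 2 cells must be {1,2}.
Nothing is forced directly, so branch on R1C1, whose candidates are 5 or 6. If R1C1 = 5: then R2C1 would have to be in {1,2,3,4,5,6,7,8} for the 11 across but in {9} for the 14 down — contradiction. So R1C1 = 6.
Given what's placed, R1C3 must be 1 to fit the 10 across and 3 down.
R2C1 = 14 − 6 = 8 completes the 14 down.
R2C2 = 1: the only remaining digit allowed by both the 11 across and the 4 down.
R2C3 = 11 − 9 = 2 completes the 11 across.
R1C2 = 10 − 7 = 3 completes the 10 across.

8 1 2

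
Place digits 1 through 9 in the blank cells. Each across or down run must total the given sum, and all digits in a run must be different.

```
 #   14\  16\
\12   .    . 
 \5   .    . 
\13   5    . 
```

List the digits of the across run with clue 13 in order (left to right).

5 8

R3C2 = 13 − 5 = 8 completes the 13 across.
Nothing is forced directly, so branch on R1C1, whose candidates are 3 or 7 or 8. If R1C1 = 3: then R1C2 would have to be in {9} for the 12 across but in {1,2,3,5,6,7} for the 16 down — contradiction. If R1C1 = 8: then R1C2 would have to be in {4} for the 12 across but in {1,2,3,5,6,7} for the 16 down — contradiction. So R1C1 = 7.
R1C2 = 12 − 7 = 5 completes the 12 across.
R2C1 = 14 − 12 = 2 completes the 14 down.
R2C2 = 5 − 2 = 3 completes the 5 across.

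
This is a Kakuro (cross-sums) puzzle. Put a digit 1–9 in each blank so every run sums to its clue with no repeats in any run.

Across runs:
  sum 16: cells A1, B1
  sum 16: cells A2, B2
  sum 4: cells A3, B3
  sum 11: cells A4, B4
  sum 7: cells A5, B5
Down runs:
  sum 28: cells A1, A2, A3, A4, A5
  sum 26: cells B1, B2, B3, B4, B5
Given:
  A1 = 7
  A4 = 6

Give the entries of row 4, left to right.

6, 5

16 in 2 cells must be {7,9}; 4 in 2 cells must be {1,3}.
B1 = 16 − 7 = 9 completes the 16 across.
Given what's placed, A2 must be 9 to fit the 16 across and 28 down.
B2 = 16 − 9 = 7 completes the 16 across.
A3 = 1: the only remaining digit allowed by both the 4 across and the 28 down.
B3 = 4 − 1 = 3 completes the 4 across.
B4 = 11 − 6 = 5 completes the 11 across.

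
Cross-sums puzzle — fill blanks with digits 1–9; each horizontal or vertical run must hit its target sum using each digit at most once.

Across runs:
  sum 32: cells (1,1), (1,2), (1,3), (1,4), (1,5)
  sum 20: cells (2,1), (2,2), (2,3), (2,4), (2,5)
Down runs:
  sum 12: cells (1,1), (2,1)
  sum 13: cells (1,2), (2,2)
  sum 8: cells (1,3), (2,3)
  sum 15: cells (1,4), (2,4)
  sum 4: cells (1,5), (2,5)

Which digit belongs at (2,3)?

4 in 2 cells must be {1,3}.
Only 3 fits (1,5) under both its across sum 32 and down sum 4.
(2,5) = 4 − 3 = 1 completes the 4 down.
Nothing is forced directly, so branch on (1,3), whose candidates are 5 or 7. If (1,3) = 7: then (2,3) would have to be in {2,3,4,5,6,7,8,9} for the 20 across but in {1} for the 8 down — contradiction. So (1,3) = 5.
(2,3) = 8 − 5 = 3 completes the 8 down.
No cell is forced outright now. (1,1) can only be 7 or 8 or 9 (the digits allowed by both its 32 across and its 12 down). If (1,1) = 8: that forces (2,1) = 4, (2,4) = 7, after which (1,4) would have to be in {7,9} for the 32 across but in {8} for the 15 down — contradiction. If (1,1) = 9: then (2,1) would have to be in {2,4,5,6,7,8,9} for the 20 across but in {3} for the 12 down — contradiction. So (1,1) = 7.
(2,1) = 12 − 7 = 5 completes the 12 down.

3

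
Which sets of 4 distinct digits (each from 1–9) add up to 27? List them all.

{3,7,8,9}; {4,6,8,9}; {5,6,7,9}

4 distinct digits from 1–9 sum between 10 and 30.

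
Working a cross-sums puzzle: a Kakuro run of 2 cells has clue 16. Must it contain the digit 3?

The only way to make 16 from 2 distinct digits is {7,9}, which does not contain 3.

No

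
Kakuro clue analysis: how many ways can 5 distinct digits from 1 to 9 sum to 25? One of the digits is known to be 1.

7

5 distinct digits from 1–9 sum between 15 and 35.
Keeping only sets containing 1.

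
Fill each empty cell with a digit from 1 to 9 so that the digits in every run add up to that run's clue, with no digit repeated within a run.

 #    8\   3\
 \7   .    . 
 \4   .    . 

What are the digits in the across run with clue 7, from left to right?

4 in 2 cells must be {1,3}; 3 in 2 cells must be {1,2}.
The 4 across and the 3 down share only 1, so R2C2 = 1.
R1C2 = 3 − 1 = 2 completes the 3 down.
R2C1 = 4 − 1 = 3 completes the 4 across.
R1C1 = 7 − 2 = 5 completes the 7 across.

5 2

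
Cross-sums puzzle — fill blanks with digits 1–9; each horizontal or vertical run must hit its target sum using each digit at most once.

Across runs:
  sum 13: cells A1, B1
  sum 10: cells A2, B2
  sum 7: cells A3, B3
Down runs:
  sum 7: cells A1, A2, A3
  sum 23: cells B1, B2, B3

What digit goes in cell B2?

8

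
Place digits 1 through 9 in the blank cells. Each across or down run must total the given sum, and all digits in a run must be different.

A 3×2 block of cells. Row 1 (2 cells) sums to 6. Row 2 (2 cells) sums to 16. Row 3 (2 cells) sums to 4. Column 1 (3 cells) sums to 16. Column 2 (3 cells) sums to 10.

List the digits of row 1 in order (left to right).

4, 2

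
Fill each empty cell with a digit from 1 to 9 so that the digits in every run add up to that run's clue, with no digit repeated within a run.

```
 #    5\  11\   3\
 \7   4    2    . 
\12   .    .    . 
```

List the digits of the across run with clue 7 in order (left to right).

7 in 3 cells must be {1,2,4}; 3 in 2 cells must be {1,2}.
R1C3 = 7 − 6 = 1 completes the 7 across.
R2C1 = 5 − 4 = 1 completes the 5 down.
R2C2 = 11 − 2 = 9 completes the 11 down.
R2C3 = 12 − 10 = 2 completes the 12 across.

4, 2, 1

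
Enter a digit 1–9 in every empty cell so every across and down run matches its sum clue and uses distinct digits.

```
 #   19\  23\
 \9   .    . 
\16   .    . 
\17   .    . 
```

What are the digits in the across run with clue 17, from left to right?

16 in 2 cells must be {7,9}; 17 in 2 cells must be {8,9}; 23 in 3 cells must be {6,8,9}.
The 16 across and the 23 down share only 9, so R2C2 = 9.
Given what's placed, R3C2 must be 8 to fit the 17 across and 23 down.
R1C2 = 23 − 17 = 6 completes the 23 down.
R2C1 = 16 − 9 = 7 completes the 16 across.
R3C1 = 17 − 8 = 9 completes the 17 across.
R1C1 = 9 − 6 = 3 completes the 9 across.

9, 8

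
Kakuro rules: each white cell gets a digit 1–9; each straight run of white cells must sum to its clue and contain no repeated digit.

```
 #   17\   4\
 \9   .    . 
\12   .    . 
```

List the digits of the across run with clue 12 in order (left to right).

9 3

17 in 2 cells must be {8,9}; 4 in 2 cells must be {1,3}.
The 9 across and the 17 down share only 8, so R1C1 = 8.
R1C2 = 9 − 8 = 1 completes the 9 across.
R2C1 = 17 − 8 = 9 completes the 17 down.
R2C2 = 12 − 9 = 3 completes the 12 across.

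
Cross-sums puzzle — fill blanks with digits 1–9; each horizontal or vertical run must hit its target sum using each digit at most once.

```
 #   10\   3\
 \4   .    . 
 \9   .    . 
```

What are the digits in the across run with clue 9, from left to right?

7 2

4 in 2 cells must be {1,3}; 3 in 2 cells must be {1,2}.
The 4 across and the 3 down share only 1, so R1C2 = 1.
R2C2 = 3 − 1 = 2 completes the 3 down.
R1C1 = 4 − 1 = 3 completes the 4 across.
R2C1 = 9 − 2 = 7 completes the 9 across.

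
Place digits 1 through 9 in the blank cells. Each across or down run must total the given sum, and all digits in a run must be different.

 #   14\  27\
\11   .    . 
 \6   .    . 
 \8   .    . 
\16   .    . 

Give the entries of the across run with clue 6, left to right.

16 in 2 cells must be {7,9}.
Only 7 fits R4C1 under both its across sum 16 and down sum 14.
R4C2 = 16 − 7 = 9 completes the 16 across.
Nothing is forced directly, so branch on R1C1, whose candidates are 2 or 4. If R1C1 = 2: then R1C2 would have to be in {9} for the 11 across but in {3,4,5,6,7,8} for the 27 down — contradiction. So R1C1 = 4.
R1C2 = 11 − 4 = 7 completes the 11 across.
R2C2 = 5: the only remaining digit allowed by both the 6 across and the 27 down.
R3C2 = 27 − 21 = 6 completes the 27 down.
R2C1 = 6 − 5 = 1 completes the 6 across.

1, 5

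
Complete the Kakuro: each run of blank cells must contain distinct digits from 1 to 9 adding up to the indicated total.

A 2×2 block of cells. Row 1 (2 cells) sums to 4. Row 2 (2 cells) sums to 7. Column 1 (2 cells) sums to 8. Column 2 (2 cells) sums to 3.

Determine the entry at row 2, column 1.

4 in 2 cells must be {1,3}; 3 in 2 cells must be {1,2}.
The 4 across and the 3 down share only 1, so (1,2) = 1.
(2,2) = 3 − 1 = 2 completes the 3 down.
(1,1) = 4 − 1 = 3 completes the 4 across.
(2,1) = 7 − 2 = 5 completes the 7 across.

5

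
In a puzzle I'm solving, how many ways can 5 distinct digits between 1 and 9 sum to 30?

6

5 distinct digits from 1–9 sum between 15 and 35.
Enumerating: {1,5,7,8,9}, {2,4,7,8,9}, {2,5,6,8,9}, {3,4,6,8,9}, {3,5,6,7,9}, {4,5,6,7,8}.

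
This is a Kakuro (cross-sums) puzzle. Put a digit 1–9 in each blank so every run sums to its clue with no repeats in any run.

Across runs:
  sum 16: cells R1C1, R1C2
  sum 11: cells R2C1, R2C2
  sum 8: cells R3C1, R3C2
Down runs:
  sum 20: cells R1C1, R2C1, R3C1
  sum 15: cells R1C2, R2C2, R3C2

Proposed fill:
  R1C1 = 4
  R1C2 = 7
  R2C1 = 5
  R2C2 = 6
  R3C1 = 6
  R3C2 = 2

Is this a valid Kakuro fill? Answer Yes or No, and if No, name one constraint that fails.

No — the down run R1C1–R3C1 sums to 15, not 20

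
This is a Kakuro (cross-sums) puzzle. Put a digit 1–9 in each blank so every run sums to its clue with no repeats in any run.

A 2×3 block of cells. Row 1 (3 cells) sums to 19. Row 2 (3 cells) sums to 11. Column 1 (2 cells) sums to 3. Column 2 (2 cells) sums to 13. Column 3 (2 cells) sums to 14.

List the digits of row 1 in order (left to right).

2 9 8

3 in 2 cells must be {1,2}.
The 19 across and the 3 down share only 2, so (1,1) = 2.
(2,1) = 3 − 2 = 1 completes the 3 down.
Nothing is forced directly, so branch on (2,3), whose candidates are 6 or 8. If (2,3) = 8: then (1,3) would have to be in {8,9} for the 19 across but in {6} for the 14 down — contradiction. So (2,3) = 6.
(1,3) = 14 − 6 = 8 completes the 14 down.
(2,2) = 11 − 7 = 4 completes the 11 across.
(1,2) = 19 − 10 = 9 completes the 19 across.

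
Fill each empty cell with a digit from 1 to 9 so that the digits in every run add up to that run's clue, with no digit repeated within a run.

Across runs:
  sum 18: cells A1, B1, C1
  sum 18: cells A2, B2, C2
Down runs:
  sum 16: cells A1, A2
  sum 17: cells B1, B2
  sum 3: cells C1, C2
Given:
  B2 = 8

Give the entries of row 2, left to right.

9, 8, 1

16 in 2 cells must be {7,9}; 17 in 2 cells must be {8,9}; 3 in 2 cells must be {1,2}.
B1 = 17 − 8 = 9 completes the 17 down.
C2 = 1: the only remaining digit allowed by both the 18 across and the 3 down.
Given what's placed, A1 must be 7 to fit the 18 across and 16 down.
C1 = 18 − 16 = 2 completes the 18 across.
A2 = 18 − 9 = 9 completes the 18 across.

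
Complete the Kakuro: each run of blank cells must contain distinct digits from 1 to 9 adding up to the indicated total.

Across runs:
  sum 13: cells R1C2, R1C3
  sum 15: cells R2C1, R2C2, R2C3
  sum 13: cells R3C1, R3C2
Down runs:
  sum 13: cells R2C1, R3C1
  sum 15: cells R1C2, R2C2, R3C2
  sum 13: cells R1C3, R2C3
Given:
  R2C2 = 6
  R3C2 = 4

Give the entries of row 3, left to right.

R1C2 = 15 − 10 = 5 completes the 15 down.
R1C3 = 13 − 5 = 8 completes the 13 across.
R2C3 = 13 − 8 = 5 completes the 13 down.
R3C1 = 13 − 4 = 9 completes the 13 across.
R2C1 = 15 − 11 = 4 completes the 15 across.

9 4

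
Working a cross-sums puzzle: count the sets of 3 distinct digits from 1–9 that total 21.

3 distinct digits from 1–9 sum between 6 and 24.
Enumerating: {4,8,9}, {5,7,9}, {6,7,8}.

3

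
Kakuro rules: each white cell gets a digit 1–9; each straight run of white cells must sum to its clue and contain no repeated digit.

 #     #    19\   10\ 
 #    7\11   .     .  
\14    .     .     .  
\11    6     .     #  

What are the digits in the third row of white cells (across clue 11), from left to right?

6 5

R2C1 = 7 − 6 = 1 completes the 7 down.
R3C2 = 11 − 6 = 5 completes the 11 across.
Nothing is forced directly, so branch on R1C2, whose candidates are 6 or 8. If R1C2 = 6: then R1C3 would have to be in {5} for the 11 across but in {1,2,3,4,6,7,8,9} for the 10 down — contradiction. So R1C2 = 8.
R1C3 = 11 − 8 = 3 completes the 11 across.
R2C2 = 19 − 13 = 6 completes the 19 down.
R2C3 = 14 − 7 = 7 completes the 14 across.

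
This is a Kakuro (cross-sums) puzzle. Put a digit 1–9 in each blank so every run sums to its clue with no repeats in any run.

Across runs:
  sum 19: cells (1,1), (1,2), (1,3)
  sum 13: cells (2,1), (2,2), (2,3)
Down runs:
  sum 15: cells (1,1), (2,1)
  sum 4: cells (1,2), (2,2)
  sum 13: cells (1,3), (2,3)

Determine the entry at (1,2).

3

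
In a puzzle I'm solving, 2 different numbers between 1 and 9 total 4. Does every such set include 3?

Yes

The only way to make 4 from 2 distinct digits is {1,3}, which contains 3.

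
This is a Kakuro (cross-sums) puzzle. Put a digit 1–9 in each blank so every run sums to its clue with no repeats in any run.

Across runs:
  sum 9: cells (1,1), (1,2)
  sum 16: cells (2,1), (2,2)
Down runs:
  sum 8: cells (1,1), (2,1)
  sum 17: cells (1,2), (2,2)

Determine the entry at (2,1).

7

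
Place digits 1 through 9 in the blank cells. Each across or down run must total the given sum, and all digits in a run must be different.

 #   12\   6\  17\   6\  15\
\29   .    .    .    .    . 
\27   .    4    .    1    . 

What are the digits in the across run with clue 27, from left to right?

17 in 2 cells must be {8,9}.
R1C2 = 6 − 4 = 2 completes the 6 down.
R1C4 = 6 − 1 = 5 completes the 6 down.
Given what's placed, R1C3 must be 9 to fit the 29 across and 17 down.
R2C3 = 17 − 9 = 8 completes the 17 down.
Given what's placed, R2C5 must be 9 to fit the 27 across and 15 down.
Given what's placed, R1C1 must be 7 to fit the 29 across and 12 down.
R1C5 = 29 − 23 = 6 completes the 29 across.
R2C1 = 27 − 22 = 5 completes the 27 across.

5, 4, 8, 1, 9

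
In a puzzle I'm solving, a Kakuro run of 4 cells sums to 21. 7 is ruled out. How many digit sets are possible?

4 distinct digits from 1–9 sum between 10 and 30.
Dropping sets that contain 7.
Enumerating: {1,3,8,9}, {1,5,6,9}, {2,4,6,9}, {2,5,6,8}, {3,4,5,9}, {3,4,6,8}.

6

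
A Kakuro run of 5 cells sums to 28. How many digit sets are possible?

9

5 distinct digits from 1–9 sum between 15 and 35.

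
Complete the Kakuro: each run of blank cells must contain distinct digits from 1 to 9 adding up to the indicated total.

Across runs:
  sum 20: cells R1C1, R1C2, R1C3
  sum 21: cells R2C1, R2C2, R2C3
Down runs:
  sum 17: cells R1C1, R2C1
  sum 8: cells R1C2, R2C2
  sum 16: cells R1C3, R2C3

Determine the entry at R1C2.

3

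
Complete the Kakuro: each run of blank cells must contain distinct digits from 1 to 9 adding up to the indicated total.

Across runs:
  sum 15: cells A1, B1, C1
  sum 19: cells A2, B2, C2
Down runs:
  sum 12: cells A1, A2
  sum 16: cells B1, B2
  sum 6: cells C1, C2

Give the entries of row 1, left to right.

16 in 2 cells must be {7,9}.
Nothing is forced directly, so branch on C2, whose candidates are 2 or 4 or 5. If C2 = 2: that forces C1 = 4, B2 = 9, after which B1 would have to be in {2,3,5,6,8,9} for the 15 across but in {7} for the 16 down — contradiction. If C2 = 5: that forces C1 = 1, A2 = 8, after which B2 would have to be in {6} for the 19 across but in {7,9} for the 16 down — contradiction. So C2 = 4.
C1 = 6 − 4 = 2 completes the 6 down.
Nothing is forced directly, so branch on B1, whose candidates are 7 or 9. If B1 = 7: then A1 would have to be in {6} for the 15 across but in {3,4,5,7,8,9} for the 12 down — contradiction. So B1 = 9.
A1 = 15 − 11 = 4 completes the 15 across.
A2 = 12 − 4 = 8 completes the 12 down.
B2 = 19 − 12 = 7 completes the 19 across.

4 9 2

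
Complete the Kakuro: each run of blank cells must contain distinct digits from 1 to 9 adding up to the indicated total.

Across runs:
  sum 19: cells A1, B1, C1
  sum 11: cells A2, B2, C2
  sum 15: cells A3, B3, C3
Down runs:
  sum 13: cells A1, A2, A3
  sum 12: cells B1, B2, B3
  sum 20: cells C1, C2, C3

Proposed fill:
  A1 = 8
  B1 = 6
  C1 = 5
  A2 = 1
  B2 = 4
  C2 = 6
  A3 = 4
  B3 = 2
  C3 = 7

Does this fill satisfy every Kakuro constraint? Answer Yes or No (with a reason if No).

No — the across run A3–C3 sums to 13, not 15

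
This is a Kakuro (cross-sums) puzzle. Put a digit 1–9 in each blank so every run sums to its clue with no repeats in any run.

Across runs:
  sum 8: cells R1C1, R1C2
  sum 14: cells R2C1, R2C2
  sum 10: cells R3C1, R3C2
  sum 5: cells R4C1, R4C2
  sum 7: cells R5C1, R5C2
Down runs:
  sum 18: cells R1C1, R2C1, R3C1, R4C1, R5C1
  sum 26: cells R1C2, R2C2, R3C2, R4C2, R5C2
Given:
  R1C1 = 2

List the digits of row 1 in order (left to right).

R1C2 = 8 − 2 = 6 completes the 8 across.

2 6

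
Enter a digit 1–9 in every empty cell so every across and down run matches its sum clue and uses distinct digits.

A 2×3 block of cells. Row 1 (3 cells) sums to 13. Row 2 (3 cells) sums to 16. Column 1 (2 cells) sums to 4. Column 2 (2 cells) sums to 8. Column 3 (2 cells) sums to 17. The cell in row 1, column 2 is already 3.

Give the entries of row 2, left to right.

3 5 8

4 in 2 cells must be {1,3}; 17 in 2 cells must be {8,9}.
(1,1) = 1: the only remaining digit allowed by both the 13 across and the 4 down.
(1,3) = 13 − 4 = 9 completes the 13 across.
(2,1) = 4 − 1 = 3 completes the 4 down.
(2,2) = 8 − 3 = 5 completes the 8 down.
(2,3) = 16 − 8 = 8 completes the 16 across.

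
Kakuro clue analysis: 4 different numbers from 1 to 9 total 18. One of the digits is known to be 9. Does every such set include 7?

No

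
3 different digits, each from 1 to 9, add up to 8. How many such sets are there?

3 distinct digits from 1–9 sum between 6 and 24.
Enumerating: {1,2,5}, {1,3,4}.

2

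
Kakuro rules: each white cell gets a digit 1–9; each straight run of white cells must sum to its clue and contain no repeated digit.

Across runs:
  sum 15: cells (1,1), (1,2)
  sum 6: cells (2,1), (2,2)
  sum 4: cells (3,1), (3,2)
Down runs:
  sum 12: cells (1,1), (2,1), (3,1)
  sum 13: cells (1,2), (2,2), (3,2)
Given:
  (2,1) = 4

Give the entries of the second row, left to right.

4 in 2 cells must be {1,3}.
(2,2) = 6 − 4 = 2 completes the 6 across.
Given what's placed, (3,2) must be 3 to fit the 4 across and 13 down.
(1,2) = 13 − 5 = 8 completes the 13 down.
(3,1) = 4 − 3 = 1 completes the 4 across.
(1,1) = 15 − 8 = 7 completes the 15 across.

4 2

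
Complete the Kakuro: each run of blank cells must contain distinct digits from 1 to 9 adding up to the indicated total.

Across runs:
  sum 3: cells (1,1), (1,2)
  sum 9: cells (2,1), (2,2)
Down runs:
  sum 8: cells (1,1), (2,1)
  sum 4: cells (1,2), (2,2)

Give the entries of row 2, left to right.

6 3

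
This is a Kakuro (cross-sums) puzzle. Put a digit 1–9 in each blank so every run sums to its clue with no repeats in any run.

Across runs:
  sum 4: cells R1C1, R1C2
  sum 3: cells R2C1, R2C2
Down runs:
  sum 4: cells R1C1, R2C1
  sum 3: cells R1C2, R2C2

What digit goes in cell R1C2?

4 in 2 cells must be {1,3}; 3 in 2 cells must be {1,2}.
The 4 across and the 3 down share only 1, so R1C2 = 1.
The 3 across and the 4 down share only 1, so R2C1 = 1.
R2C2 = 3 − 1 = 2 completes the 3 across.
R1C1 = 4 − 1 = 3 completes the 4 across.

1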